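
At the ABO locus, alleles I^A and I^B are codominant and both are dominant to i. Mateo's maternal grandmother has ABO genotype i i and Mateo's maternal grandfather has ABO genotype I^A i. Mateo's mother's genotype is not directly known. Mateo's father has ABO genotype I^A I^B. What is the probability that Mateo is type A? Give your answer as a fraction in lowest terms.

Mateo's mother's ABO genotype from i i × I^A i: 1/2 I^A i, 1/2 i i.
Crossing each possibility with the father I^A I^B and summing P(type A): 1/2·1/2 + 1/2·1/2 = 1/2.

1/2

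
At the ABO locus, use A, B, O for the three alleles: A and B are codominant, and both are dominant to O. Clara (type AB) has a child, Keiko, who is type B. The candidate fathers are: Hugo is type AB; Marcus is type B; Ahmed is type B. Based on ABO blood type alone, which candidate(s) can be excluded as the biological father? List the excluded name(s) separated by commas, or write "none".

A candidate is excluded only if no genotype consistent with his phenotype could produce a type B child with a type AB mother.
Every candidate has at least one consistent genotype combination, so none can be excluded.

none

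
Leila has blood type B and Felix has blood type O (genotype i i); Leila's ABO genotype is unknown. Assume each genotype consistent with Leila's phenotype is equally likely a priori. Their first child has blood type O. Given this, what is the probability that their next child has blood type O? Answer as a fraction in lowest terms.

Possible genotypes: Leila ∈ {I^B I^B, I^B i}; Felix ∈ {i i}.
Weight each parental genotype pair by prior × P(type-O child):
  I^B i × i i: posterior weight 1; P(next child type O) = 1/2.
Weighted sum = 1/2.

1/2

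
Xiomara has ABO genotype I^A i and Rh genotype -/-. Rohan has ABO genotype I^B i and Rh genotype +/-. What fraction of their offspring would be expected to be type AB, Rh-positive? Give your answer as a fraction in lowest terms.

ABO cross I^A i × I^B i → offspring phenotypes: 1/4 O, 1/4 A, 1/4 B, 1/4 AB.
Rh cross -/- × +/- → 1/2 Rh+, 1/2 Rh-.
Independent loci: P(type AB, Rh-positive) = 1/4 × 1/2 = 1/8.

1/8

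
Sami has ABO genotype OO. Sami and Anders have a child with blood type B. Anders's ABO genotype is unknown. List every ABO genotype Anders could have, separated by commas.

AB, BB, BO

For each candidate genotype of Anders, check whether crossing it with OO can produce every observed child phenotype.
  AA → possible child types {A} ✗
  AB → possible child types {A, B} ✓
  AO → possible child types {O, A} ✗
  BB → possible child types {B} ✓
  BO → possible child types {O, B} ✓
  OO → possible child types {O} ✗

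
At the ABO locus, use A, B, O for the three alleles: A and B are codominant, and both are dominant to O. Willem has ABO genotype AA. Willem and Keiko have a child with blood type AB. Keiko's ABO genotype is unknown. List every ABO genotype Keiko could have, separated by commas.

AB, BB, BO

For each candidate genotype of Keiko, check whether crossing it with AA can produce every observed child phenotype.
  AA → possible child types {A} ✗
  AB → possible child types {A, AB} ✓
  AO → possible child types {A} ✗
  BB → possible child types {AB} ✓
  BO → possible child types {A, AB} ✓
  OO → possible child types {A} ✗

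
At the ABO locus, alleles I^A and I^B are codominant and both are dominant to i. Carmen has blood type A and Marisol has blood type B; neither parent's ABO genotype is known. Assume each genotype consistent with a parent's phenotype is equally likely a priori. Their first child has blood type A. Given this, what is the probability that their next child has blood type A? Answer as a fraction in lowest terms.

Possible genotypes: Carmen ∈ {I^A I^A, I^A i}; Marisol ∈ {I^B I^B, I^B i}.
Weight each parental genotype pair by prior × P(type-A child):
  I^A I^A × I^B i: posterior weight 2/3; P(next child type A) = 1/2.
  I^A i × I^B i: posterior weight 1/3; P(next child type A) = 1/4.
Weighted sum = 5/12.

5/12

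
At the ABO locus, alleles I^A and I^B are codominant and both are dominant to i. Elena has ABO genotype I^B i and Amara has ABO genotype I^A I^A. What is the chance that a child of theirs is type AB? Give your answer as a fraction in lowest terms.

ABO cross I^B i × I^A I^A → offspring phenotypes: 1/2 A, 1/2 AB.
So P(type AB) = 1/2.

1/2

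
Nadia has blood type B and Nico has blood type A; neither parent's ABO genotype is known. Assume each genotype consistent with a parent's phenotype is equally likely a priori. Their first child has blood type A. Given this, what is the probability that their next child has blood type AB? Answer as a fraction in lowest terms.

Possible genotypes: Nadia ∈ {BB, BO}; Nico ∈ {AA, AO}.
Weight each parental genotype pair by prior × P(type-A child):
  BO × AA: posterior weight 2/3; P(next child type AB) = 1/2.
  BO × AO: posterior weight 1/3; P(next child type AB) = 1/4.
Weighted sum = 5/12.

5/12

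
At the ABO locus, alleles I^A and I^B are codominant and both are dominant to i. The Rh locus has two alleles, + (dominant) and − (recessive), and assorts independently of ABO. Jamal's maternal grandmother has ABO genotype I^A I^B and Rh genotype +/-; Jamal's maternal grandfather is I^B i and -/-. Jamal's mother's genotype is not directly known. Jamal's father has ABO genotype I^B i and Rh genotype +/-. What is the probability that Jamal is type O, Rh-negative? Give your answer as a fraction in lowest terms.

Jamal's mother's ABO genotype from I^A I^B × I^B i: 1/4 I^A I^B, 1/4 I^A i, 1/4 I^B I^B, 1/4 I^B i.
Crossing each possibility with the father I^B i and summing P(type O): 1/4·0 + 1/4·1/4 + 1/4·0 + 1/4·1/4 = 1/8.
Similarly for Rh via the mother's Rh distribution: P(Rh-) = 3/8.
Independent loci: 1/8 × 3/8 = 3/64.

3/64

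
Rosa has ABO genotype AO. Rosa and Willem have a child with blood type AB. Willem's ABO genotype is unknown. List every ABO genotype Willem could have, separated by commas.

For each candidate genotype of Willem, check whether crossing it with AO can produce every observed child phenotype.
  AA → possible child types {A} ✗
  AB → possible child types {A, B, AB} ✓
  AO → possible child types {O, A} ✗
  BB → possible child types {B, AB} ✓
  BO → possible child types {O, A, B, AB} ✓
  OO → possible child types {O, A} ✗

AB, BB, BO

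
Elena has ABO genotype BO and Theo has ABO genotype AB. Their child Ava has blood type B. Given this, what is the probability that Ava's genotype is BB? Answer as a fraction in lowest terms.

Cross BO × AB → 1/4 AB, 1/4 AO, 1/4 BB, 1/4 BO.
Type-B genotypes among offspring: BB (1/4), BO (1/4); total 1/2.
P(BB | type B) = (1/4) / (1/2) = 1/2.

1/2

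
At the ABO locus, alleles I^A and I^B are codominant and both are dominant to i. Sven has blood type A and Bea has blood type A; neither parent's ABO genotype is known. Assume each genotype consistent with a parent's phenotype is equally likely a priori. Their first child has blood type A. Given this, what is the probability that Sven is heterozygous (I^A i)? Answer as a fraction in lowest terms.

Possible genotypes: Sven ∈ {I^A I^A, I^A i}; Bea ∈ {I^A I^A, I^A i}.
Weight each parental genotype pair by prior × P(type-A child):
  I^A I^A × I^A I^A: posterior weight 4/15.
  I^A I^A × I^A i: posterior weight 4/15.
  I^A i × I^A I^A: posterior weight 4/15.
  I^A i × I^A i: posterior weight 1/5.
Sum the posterior weight over pairs where Sven is I^A i: 7/15.

7/15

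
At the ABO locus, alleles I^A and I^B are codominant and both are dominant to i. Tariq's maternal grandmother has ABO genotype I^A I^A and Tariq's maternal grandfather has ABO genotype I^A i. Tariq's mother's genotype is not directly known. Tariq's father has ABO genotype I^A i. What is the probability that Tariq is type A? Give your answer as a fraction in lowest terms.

Tariq's mother's ABO genotype from I^A I^A × I^A i: 1/2 I^A I^A, 1/2 I^A i.
Crossing each possibility with the father I^A i and summing P(type A): 1/2·1 + 1/2·3/4 = 7/8.

7/8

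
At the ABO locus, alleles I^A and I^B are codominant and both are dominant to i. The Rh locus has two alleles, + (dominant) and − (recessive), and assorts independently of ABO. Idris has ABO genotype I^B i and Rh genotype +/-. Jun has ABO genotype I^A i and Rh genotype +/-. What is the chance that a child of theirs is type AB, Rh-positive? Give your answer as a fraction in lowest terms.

ABO cross I^B i × I^A i → offspring phenotypes: 1/4 O, 1/4 A, 1/4 B, 1/4 AB.
Rh cross +/- × +/- → 3/4 Rh+, 1/4 Rh-.
Independent loci: P(type AB, Rh-positive) = 1/4 × 3/4 = 3/16.

3/16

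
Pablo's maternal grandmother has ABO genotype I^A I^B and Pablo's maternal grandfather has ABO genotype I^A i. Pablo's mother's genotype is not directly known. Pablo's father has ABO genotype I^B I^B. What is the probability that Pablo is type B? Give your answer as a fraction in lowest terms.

1/2

Pablo's mother's ABO genotype from I^A I^B × I^A i: 1/4 I^A I^A, 1/4 I^A I^B, 1/4 I^A i, 1/4 I^B i.
Crossing each possibility with the father I^B I^B and summing P(type B): 1/4·0 + 1/4·1/2 + 1/4·1/2 + 1/4·1 = 1/2.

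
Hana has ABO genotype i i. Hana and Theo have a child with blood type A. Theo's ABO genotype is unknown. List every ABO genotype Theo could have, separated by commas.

I^A I^A, I^A I^B, I^A i

For each candidate genotype of Theo, check whether crossing it with i i can produce every observed child phenotype.
  I^A I^A → possible child types {A} ✓
  I^A I^B → possible child types {A, B} ✓
  I^A i → possible child types {O, A} ✓
  I^B I^B → possible child types {B} ✗
  I^B i → possible child types {O, B} ✗
  i i → possible child types {O} ✗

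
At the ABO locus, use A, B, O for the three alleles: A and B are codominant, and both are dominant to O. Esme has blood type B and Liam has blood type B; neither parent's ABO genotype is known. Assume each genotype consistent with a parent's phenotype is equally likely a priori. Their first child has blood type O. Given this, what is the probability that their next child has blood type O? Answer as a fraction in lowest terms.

Possible genotypes: Esme ∈ {BB, BO}; Liam ∈ {BB, BO}.
Weight each parental genotype pair by prior × P(type-O child):
  BO × BO: posterior weight 1; P(next child type O) = 1/4.
Weighted sum = 1/4.

1/4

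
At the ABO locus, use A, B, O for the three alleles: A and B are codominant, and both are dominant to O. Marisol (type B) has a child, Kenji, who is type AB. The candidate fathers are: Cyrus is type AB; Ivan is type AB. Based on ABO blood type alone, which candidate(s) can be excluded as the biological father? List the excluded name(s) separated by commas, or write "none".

none

A candidate is excluded only if no genotype consistent with his phenotype could produce a type AB child with a type B mother.
Every candidate has at least one consistent genotype combination, so none can be excluded.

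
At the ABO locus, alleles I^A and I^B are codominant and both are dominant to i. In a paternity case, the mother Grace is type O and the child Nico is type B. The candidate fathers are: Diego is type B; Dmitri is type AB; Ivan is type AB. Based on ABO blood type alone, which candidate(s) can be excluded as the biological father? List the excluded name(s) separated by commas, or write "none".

none

A candidate is excluded only if no genotype consistent with his phenotype could produce a type B child with a type O mother.
Every candidate has at least one consistent genotype combination, so none can be excluded.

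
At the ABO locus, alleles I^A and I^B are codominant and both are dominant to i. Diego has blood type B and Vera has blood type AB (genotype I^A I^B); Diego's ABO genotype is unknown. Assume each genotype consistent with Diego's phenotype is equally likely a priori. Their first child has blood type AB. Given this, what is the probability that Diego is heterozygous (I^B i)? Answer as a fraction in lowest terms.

1/3

Possible genotypes: Diego ∈ {I^B I^B, I^B i}; Vera ∈ {I^A I^B}.
Weight each parental genotype pair by prior × P(type-AB child):
  I^B I^B × I^A I^B: posterior weight 2/3.
  I^B i × I^A I^B: posterior weight 1/3.
Sum the posterior weight over pairs where Diego is I^B i: 1/3.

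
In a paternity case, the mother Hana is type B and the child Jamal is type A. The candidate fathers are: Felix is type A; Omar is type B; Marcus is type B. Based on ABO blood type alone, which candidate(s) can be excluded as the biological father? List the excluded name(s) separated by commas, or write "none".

Omar, Marcus

A candidate is excluded only if no genotype consistent with his phenotype could produce a type A child with a type B mother.
Omar (type B): no genotype consistent with that phenotype can produce a type-A child with a type-B mother.
Marcus (type B): no genotype consistent with that phenotype can produce a type-A child with a type-B mother.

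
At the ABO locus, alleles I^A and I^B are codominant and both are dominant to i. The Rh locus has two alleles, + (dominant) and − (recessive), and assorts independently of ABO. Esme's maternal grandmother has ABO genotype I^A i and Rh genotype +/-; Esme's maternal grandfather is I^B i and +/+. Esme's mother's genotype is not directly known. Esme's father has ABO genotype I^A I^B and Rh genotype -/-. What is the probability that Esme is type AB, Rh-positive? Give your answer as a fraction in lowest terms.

Esme's mother's ABO genotype from I^A i × I^B i: 1/4 I^A I^B, 1/4 I^A i, 1/4 I^B i, 1/4 i i.
Crossing each possibility with the father I^A I^B and summing P(type AB): 1/4·1/2 + 1/4·1/4 + 1/4·1/4 + 1/4·0 = 1/4.
Similarly for Rh via the mother's Rh distribution: P(Rh+) = 3/4.
Independent loci: 1/4 × 3/4 = 3/16.

3/16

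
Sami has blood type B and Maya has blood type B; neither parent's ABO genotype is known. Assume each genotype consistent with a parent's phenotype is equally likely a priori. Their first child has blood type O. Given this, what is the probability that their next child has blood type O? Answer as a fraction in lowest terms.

Possible genotypes: Sami ∈ {I^B I^B, I^B i}; Maya ∈ {I^B I^B, I^B i}.
Weight each parental genotype pair by prior × P(type-O child):
  I^B i × I^B i: posterior weight 1; P(next child type O) = 1/4.
Weighted sum = 1/4.

1/4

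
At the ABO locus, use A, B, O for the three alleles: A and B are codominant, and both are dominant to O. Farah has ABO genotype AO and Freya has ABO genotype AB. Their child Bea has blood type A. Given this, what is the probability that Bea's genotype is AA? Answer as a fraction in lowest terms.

Cross AO × AB → 1/4 AA, 1/4 AB, 1/4 AO, 1/4 BO.
Type-A genotypes among offspring: AA (1/4), AO (1/4); total 1/2.
P(AA | type A) = (1/4) / (1/2) = 1/2.

1/2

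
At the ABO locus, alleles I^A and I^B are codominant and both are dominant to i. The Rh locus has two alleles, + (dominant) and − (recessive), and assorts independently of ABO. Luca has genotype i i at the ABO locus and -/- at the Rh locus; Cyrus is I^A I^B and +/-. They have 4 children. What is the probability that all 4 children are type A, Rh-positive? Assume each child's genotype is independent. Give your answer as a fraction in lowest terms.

ABO cross i i × I^A I^B → 1/2 A, 1/2 B.
Rh cross -/- × +/- → 1/2 Rh+, 1/2 Rh-; so P(type A, Rh-positive) = 1/2 × 1/2 = 1/4 per child.
All 4 independent: (1/4)^4 = 1/256.

1/256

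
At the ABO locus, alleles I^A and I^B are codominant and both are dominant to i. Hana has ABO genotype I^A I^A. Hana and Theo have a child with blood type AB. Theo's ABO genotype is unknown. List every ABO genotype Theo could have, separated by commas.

I^A I^B, I^B I^B, I^B i

For each candidate genotype of Theo, check whether crossing it with I^A I^A can produce every observed child phenotype.
  I^A I^A → possible child types {A} ✗
  I^A I^B → possible child types {A, AB} ✓
  I^A i → possible child types {A} ✗
  I^B I^B → possible child types {AB} ✓
  I^B i → possible child types {A, AB} ✓
  i i → possible child types {A} ✗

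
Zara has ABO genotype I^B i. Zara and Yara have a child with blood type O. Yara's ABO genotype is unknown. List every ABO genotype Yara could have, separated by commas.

For each candidate genotype of Yara, check whether crossing it with I^B i can produce every observed child phenotype.
  I^A I^A → possible child types {A, AB} ✗
  I^A I^B → possible child types {A, B, AB} ✗
  I^A i → possible child types {O, A, B, AB} ✓
  I^B I^B → possible child types {B} ✗
  I^B i → possible child types {O, B} ✓
  i i → possible child types {O, B} ✓

I^A i, I^B i, i i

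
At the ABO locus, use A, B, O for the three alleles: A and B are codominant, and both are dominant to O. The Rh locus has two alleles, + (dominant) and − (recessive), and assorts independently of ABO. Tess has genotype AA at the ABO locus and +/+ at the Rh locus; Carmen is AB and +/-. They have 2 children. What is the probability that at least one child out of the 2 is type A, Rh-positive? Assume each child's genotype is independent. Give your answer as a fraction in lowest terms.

ABO cross AA × AB → 1/2 A, 1/2 AB.
Rh cross +/+ × +/- → 1 Rh+; so P(type A, Rh-positive) = 1/2 × 1 = 1/2 per child.
P(none) = (1/2)^2 = 1/4; P(at least one) = 1 − 1/4 = 3/4.

3/4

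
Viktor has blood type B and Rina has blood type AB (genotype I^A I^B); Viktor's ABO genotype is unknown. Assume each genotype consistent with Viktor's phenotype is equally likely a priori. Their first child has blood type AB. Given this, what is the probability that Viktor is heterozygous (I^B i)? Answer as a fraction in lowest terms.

1/3

Possible genotypes: Viktor ∈ {I^B I^B, I^B i}; Rina ∈ {I^A I^B}.
Weight each parental genotype pair by prior × P(type-AB child):
  I^B I^B × I^A I^B: posterior weight 2/3.
  I^B i × I^A I^B: posterior weight 1/3.
Sum the posterior weight over pairs where Viktor is I^B i: 1/3.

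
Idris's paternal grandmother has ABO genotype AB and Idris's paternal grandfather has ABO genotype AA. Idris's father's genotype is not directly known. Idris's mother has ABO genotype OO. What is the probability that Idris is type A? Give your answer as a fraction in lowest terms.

3/4

Idris's father's ABO genotype from AB × AA: 1/2 AA, 1/2 AB.
Crossing each possibility with the mother OO and summing P(type A): 1/2·1 + 1/2·1/2 = 3/4.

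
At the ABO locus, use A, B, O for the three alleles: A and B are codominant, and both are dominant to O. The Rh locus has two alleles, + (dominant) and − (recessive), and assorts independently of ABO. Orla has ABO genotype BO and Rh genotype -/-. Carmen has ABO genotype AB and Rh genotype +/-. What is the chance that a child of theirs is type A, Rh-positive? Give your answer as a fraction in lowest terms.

ABO cross BO × AB → offspring phenotypes: 1/4 A, 1/2 B, 1/4 AB.
Rh cross -/- × +/- → 1/2 Rh+, 1/2 Rh-.
Independent loci: P(type A, Rh-positive) = 1/4 × 1/2 = 1/8.

1/8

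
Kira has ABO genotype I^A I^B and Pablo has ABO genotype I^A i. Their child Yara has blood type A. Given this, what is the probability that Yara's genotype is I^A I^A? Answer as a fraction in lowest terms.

1/2

Cross I^A I^B × I^A i → 1/4 I^A I^A, 1/4 I^A I^B, 1/4 I^A i, 1/4 I^B i.
Type-A genotypes among offspring: I^A I^A (1/4), I^A i (1/4); total 1/2.
P(I^A I^A | type A) = (1/4) / (1/2) = 1/2.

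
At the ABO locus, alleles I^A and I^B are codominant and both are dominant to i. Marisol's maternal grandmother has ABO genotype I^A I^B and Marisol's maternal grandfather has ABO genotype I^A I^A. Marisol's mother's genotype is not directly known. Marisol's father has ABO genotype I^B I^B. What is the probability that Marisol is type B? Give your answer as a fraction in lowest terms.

Marisol's mother's ABO genotype from I^A I^B × I^A I^A: 1/2 I^A I^A, 1/2 I^A I^B.
Crossing each possibility with the father I^B I^B and summing P(type B): 1/2·0 + 1/2·1/2 = 1/4.

1/4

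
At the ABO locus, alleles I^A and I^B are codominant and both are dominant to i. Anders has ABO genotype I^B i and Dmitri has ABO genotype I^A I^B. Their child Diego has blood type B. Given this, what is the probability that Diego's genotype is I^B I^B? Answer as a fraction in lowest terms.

Cross I^B i × I^A I^B → 1/4 I^A I^B, 1/4 I^A i, 1/4 I^B I^B, 1/4 I^B i.
Type-B genotypes among offspring: I^B I^B (1/4), I^B i (1/4); total 1/2.
P(I^B I^B | type B) = (1/4) / (1/2) = 1/2.

1/2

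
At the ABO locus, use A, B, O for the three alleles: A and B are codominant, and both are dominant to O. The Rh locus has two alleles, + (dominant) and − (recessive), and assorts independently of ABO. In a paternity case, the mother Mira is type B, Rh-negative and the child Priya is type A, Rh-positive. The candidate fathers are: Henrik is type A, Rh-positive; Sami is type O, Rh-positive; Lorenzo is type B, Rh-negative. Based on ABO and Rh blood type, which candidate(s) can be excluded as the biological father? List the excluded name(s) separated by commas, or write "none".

Sami, Lorenzo

A candidate is excluded only if no genotype consistent with his phenotype could produce a type A, Rh-positive child with a type B, Rh-negative mother.
Sami (type O, Rh+): no genotype consistent with that phenotype can produce a type-A Rh+ child with a type-B mother.
Lorenzo (type B, Rh-): no genotype consistent with that phenotype can produce a type-A Rh+ child with a type-B mother.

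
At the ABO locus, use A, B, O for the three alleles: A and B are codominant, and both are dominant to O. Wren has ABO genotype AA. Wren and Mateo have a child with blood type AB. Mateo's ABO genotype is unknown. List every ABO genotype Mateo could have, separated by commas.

AB, BB, BO

For each candidate genotype of Mateo, check whether crossing it with AA can produce every observed child phenotype.
  AA → possible child types {A} ✗
  AB → possible child types {A, AB} ✓
  AO → possible child types {A} ✗
  BB → possible child types {AB} ✓
  BO → possible child types {A, AB} ✓
  OO → possible child types {A} ✗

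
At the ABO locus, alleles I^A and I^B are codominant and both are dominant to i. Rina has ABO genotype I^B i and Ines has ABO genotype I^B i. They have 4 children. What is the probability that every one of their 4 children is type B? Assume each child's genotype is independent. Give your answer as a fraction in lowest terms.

81/256

ABO cross I^B i × I^B i → 1/4 O, 3/4 B.
So P(type B) = 3/4 per child.
All 4 independent: (3/4)^4 = 81/256.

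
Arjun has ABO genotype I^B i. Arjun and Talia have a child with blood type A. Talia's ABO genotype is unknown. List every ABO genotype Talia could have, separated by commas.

I^A I^A, I^A I^B, I^A i

For each candidate genotype of Talia, check whether crossing it with I^B i can produce every observed child phenotype.
  I^A I^A → possible child types {A, AB} ✓
  I^A I^B → possible child types {A, B, AB} ✓
  I^A i → possible child types {O, A, B, AB} ✓
  I^B I^B → possible child types {B} ✗
  I^B i → possible child types {O, B} ✗
  i i → possible child types {O, B} ✗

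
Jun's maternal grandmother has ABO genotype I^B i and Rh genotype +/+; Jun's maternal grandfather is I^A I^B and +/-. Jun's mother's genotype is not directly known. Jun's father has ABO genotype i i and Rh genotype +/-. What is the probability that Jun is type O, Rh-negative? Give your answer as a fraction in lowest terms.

Jun's mother's ABO genotype from I^B i × I^A I^B: 1/4 I^A I^B, 1/4 I^A i, 1/4 I^B I^B, 1/4 I^B i.
Crossing each possibility with the father i i and summing P(type O): 1/4·0 + 1/4·1/2 + 1/4·0 + 1/4·1/2 = 1/4.
Similarly for Rh via the mother's Rh distribution: P(Rh-) = 1/8.
Independent loci: 1/4 × 1/8 = 1/32.

1/32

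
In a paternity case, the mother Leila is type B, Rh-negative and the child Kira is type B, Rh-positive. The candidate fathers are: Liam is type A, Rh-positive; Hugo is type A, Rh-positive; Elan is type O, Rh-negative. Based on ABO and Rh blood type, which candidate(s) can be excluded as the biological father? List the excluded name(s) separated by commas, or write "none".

A candidate is excluded only if no genotype consistent with his phenotype could produce a type B, Rh-positive child with a type B, Rh-negative mother.
Elan (type O, Rh-): no genotype consistent with that phenotype can produce a type-B Rh+ child with a type-B mother.

Elan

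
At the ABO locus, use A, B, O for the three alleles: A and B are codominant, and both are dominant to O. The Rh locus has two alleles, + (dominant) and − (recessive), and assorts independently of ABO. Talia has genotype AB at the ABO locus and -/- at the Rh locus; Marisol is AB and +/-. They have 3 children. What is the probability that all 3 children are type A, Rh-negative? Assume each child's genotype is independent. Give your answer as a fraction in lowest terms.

ABO cross AB × AB → 1/4 A, 1/4 B, 1/2 AB.
Rh cross -/- × +/- → 1/2 Rh+, 1/2 Rh-; so P(type A, Rh-negative) = 1/4 × 1/2 = 1/8 per child.
All 3 independent: (1/8)^3 = 1/512.

1/512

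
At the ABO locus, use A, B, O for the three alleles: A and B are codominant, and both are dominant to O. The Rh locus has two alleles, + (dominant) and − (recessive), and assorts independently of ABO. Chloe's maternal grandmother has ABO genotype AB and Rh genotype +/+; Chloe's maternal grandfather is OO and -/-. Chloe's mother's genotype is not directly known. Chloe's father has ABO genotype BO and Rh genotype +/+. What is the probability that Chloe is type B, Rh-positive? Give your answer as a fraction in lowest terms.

Chloe's mother's ABO genotype from AB × OO: 1/2 AO, 1/2 BO.
Crossing each possibility with the father BO and summing P(type B): 1/2·1/4 + 1/2·3/4 = 1/2.
Similarly for Rh via the mother's Rh distribution: P(Rh+) = 1.
Independent loci: 1/2 × 1 = 1/2.

1/2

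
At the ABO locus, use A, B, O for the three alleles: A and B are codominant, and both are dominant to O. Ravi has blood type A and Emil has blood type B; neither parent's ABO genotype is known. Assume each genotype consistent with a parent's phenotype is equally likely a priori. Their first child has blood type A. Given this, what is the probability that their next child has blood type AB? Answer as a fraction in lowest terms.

Possible genotypes: Ravi ∈ {AA, AO}; Emil ∈ {BB, BO}.
Weight each parental genotype pair by prior × P(type-A child):
  AA × BO: posterior weight 2/3; P(next child type AB) = 1/2.
  AO × BO: posterior weight 1/3; P(next child type AB) = 1/4.
Weighted sum = 5/12.

5/12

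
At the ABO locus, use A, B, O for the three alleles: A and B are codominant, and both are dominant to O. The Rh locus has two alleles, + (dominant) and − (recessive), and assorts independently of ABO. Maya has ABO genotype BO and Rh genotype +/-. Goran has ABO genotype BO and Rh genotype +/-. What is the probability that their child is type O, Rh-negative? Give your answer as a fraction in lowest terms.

ABO cross BO × BO → offspring phenotypes: 1/4 O, 3/4 B.
Rh cross +/- × +/- → 3/4 Rh+, 1/4 Rh-.
Independent loci: P(type O, Rh-negative) = 1/4 × 1/4 = 1/16.

1/16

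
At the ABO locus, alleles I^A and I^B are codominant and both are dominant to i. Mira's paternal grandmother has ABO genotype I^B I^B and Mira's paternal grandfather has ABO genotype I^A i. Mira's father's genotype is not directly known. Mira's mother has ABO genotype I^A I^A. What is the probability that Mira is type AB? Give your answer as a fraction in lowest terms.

Mira's father's ABO genotype from I^B I^B × I^A i: 1/2 I^A I^B, 1/2 I^B i.
Crossing each possibility with the mother I^A I^A and summing P(type AB): 1/2·1/2 + 1/2·1/2 = 1/2.

1/2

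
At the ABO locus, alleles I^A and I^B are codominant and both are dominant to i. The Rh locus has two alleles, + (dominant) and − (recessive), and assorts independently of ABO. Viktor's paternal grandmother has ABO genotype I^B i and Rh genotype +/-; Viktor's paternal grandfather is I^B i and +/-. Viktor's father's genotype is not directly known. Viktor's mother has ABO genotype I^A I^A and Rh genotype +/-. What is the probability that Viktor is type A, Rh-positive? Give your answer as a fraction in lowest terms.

3/8

Viktor's father's ABO genotype from I^B i × I^B i: 1/4 I^B I^B, 1/2 I^B i, 1/4 i i.
Crossing each possibility with the mother I^A I^A and summing P(type A): 1/4·0 + 1/2·1/2 + 1/4·1 = 1/2.
Similarly for Rh via the father's Rh distribution: P(Rh+) = 3/4.
Independent loci: 1/2 × 3/4 = 3/8.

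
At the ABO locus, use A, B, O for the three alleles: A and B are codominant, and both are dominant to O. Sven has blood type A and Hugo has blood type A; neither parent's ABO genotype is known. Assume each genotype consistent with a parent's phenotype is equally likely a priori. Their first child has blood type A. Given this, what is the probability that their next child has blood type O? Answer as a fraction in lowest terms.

1/20

Possible genotypes: Sven ∈ {AA, AO}; Hugo ∈ {AA, AO}.
Weight each parental genotype pair by prior × P(type-A child):
  AA × AA: posterior weight 4/15; P(next child type O) = 0.
  AA × AO: posterior weight 4/15; P(next child type O) = 0.
  AO × AA: posterior weight 4/15; P(next child type O) = 0.
  AO × AO: posterior weight 1/5; P(next child type O) = 1/4.
Weighted sum = 1/20.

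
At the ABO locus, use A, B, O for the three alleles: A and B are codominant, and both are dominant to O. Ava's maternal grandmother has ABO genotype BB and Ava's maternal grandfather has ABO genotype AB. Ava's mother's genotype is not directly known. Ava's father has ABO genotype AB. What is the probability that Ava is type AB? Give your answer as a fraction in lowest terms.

1/2

Ava's mother's ABO genotype from BB × AB: 1/2 AB, 1/2 BB.
Crossing each possibility with the father AB and summing P(type AB): 1/2·1/2 + 1/2·1/2 = 1/2.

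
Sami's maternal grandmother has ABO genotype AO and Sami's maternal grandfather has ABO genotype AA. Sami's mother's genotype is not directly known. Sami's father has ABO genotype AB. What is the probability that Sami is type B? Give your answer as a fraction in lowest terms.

1/8

Sami's mother's ABO genotype from AO × AA: 1/2 AA, 1/2 AO.
Crossing each possibility with the father AB and summing P(type B): 1/2·0 + 1/2·1/4 = 1/8.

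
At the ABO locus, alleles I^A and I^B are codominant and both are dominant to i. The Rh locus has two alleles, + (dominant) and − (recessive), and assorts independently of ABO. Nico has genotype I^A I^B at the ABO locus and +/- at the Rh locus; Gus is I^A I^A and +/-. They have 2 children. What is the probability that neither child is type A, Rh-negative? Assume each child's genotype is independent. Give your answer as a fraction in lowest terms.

ABO cross I^A I^B × I^A I^A → 1/2 A, 1/2 AB.
Rh cross +/- × +/- → 3/4 Rh+, 1/4 Rh-; so P(type A, Rh-negative) = 1/2 × 1/4 = 1/8 per child.
P(not type A, Rh-negative) = 7/8 for one child; (7/8)^2 = 49/64.

49/64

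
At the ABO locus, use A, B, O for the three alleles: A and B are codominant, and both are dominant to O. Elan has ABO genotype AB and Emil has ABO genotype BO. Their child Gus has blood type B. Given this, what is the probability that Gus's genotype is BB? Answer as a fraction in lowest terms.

1/2

Cross AB × BO → 1/4 AB, 1/4 AO, 1/4 BB, 1/4 BO.
Type-B genotypes among offspring: BB (1/4), BO (1/4); total 1/2.
P(BB | type B) = (1/4) / (1/2) = 1/2.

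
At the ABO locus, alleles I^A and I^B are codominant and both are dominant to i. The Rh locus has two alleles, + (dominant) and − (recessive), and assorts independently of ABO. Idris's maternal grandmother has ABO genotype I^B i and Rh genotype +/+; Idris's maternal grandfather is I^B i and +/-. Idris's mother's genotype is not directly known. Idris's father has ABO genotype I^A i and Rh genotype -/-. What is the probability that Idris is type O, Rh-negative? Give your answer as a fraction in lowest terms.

1/16

Idris's mother's ABO genotype from I^B i × I^B i: 1/4 I^B I^B, 1/2 I^B i, 1/4 i i.
Crossing each possibility with the father I^A i and summing P(type O): 1/4·0 + 1/2·1/4 + 1/4·1/2 = 1/4.
Similarly for Rh via the mother's Rh distribution: P(Rh-) = 1/4.
Independent loci: 1/4 × 1/4 = 1/16.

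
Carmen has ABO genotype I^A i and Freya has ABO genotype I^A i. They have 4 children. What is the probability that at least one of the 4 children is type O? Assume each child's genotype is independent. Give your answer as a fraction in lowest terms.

175/256

ABO cross I^A i × I^A i → 1/4 O, 3/4 A.
So P(type O) = 1/4 per child.
P(none) = (3/4)^4 = 81/256; P(at least one) = 1 − 81/256 = 175/256.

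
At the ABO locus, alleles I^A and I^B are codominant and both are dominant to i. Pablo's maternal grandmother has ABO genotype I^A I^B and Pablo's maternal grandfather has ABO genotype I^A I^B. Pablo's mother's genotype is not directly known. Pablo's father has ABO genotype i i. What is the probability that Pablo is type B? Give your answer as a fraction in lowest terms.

Pablo's mother's ABO genotype from I^A I^B × I^A I^B: 1/4 I^A I^A, 1/2 I^A I^B, 1/4 I^B I^B.
Crossing each possibility with the father i i and summing P(type B): 1/4·0 + 1/2·1/2 + 1/4·1 = 1/2.

1/2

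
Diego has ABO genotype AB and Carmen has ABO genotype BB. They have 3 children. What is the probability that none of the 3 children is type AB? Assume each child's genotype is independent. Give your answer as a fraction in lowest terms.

ABO cross AB × BB → 1/2 B, 1/2 AB.
So P(type AB) = 1/2 per child.
P(not type AB) = 1/2 for one child; (1/2)^3 = 1/8.

1/8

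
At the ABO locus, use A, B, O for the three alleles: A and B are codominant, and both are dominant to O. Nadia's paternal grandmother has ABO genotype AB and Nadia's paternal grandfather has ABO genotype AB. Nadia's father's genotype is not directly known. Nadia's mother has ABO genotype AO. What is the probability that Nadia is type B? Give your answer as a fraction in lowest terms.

Nadia's father's ABO genotype from AB × AB: 1/4 AA, 1/2 AB, 1/4 BB.
Crossing each possibility with the mother AO and summing P(type B): 1/4·0 + 1/2·1/4 + 1/4·1/2 = 1/4.

1/4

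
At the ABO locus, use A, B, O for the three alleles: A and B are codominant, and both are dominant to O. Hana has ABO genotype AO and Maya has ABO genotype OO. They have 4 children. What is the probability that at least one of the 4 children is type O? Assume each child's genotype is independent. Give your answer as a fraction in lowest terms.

15/16

ABO cross AO × OO → 1/2 O, 1/2 A.
So P(type O) = 1/2 per child.
P(none) = (1/2)^4 = 1/16; P(at least one) = 1 − 1/16 = 15/16.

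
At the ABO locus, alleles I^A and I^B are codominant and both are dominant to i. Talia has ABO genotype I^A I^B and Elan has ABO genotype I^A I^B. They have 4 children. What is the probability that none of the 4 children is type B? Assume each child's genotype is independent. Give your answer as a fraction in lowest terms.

81/256

ABO cross I^A I^B × I^A I^B → 1/4 A, 1/4 B, 1/2 AB.
So P(type B) = 1/4 per child.
P(not type B) = 3/4 for one child; (3/4)^4 = 81/256.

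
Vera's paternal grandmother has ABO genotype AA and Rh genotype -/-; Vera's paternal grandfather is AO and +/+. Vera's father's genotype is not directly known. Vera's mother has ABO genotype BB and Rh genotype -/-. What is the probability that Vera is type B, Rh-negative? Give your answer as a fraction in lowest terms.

1/8

Vera's father's ABO genotype from AA × AO: 1/2 AA, 1/2 AO.
Crossing each possibility with the mother BB and summing P(type B): 1/2·0 + 1/2·1/2 = 1/4.
Similarly for Rh via the father's Rh distribution: P(Rh-) = 1/2.
Independent loci: 1/4 × 1/2 = 1/8.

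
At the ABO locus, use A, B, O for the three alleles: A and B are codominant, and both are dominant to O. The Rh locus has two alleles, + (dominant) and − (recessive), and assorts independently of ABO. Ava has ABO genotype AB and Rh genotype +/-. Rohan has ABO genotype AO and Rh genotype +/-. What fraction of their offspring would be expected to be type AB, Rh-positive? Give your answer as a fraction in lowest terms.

3/16

ABO cross AB × AO → offspring phenotypes: 1/2 A, 1/4 B, 1/4 AB.
Rh cross +/- × +/- → 3/4 Rh+, 1/4 Rh-.
Independent loci: P(type AB, Rh-positive) = 1/4 × 3/4 = 3/16.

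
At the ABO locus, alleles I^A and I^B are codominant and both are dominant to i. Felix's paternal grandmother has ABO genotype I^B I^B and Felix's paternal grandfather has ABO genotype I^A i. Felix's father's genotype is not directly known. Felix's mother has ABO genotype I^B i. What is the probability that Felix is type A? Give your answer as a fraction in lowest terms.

1/8

Felix's father's ABO genotype from I^B I^B × I^A i: 1/2 I^A I^B, 1/2 I^B i.
Crossing each possibility with the mother I^B i and summing P(type A): 1/2·1/4 + 1/2·0 = 1/8.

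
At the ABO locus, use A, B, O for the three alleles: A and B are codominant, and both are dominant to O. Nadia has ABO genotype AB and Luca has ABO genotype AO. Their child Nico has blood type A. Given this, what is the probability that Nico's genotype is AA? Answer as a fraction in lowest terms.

Cross AB × AO → 1/4 AA, 1/4 AB, 1/4 AO, 1/4 BO.
Type-A genotypes among offspring: AA (1/4), AO (1/4); total 1/2.
P(AA | type A) = (1/4) / (1/2) = 1/2.

1/2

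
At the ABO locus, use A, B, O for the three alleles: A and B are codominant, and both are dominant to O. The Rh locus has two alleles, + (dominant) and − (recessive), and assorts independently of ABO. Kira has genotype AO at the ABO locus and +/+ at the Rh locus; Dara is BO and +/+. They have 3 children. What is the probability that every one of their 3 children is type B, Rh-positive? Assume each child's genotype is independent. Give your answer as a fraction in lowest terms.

1/64

ABO cross AO × BO → 1/4 O, 1/4 A, 1/4 B, 1/4 AB.
Rh cross +/+ × +/+ → 1 Rh+; so P(type B, Rh-positive) = 1/4 × 1 = 1/4 per child.
All 3 independent: (1/4)^3 = 1/64.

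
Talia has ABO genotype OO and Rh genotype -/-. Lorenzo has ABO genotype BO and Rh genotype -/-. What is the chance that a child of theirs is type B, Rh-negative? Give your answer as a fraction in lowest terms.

ABO cross OO × BO → offspring phenotypes: 1/2 O, 1/2 B.
Rh cross -/- × -/- → 1 Rh-.
Independent loci: P(type B, Rh-negative) = 1/2 × 1 = 1/2.

1/2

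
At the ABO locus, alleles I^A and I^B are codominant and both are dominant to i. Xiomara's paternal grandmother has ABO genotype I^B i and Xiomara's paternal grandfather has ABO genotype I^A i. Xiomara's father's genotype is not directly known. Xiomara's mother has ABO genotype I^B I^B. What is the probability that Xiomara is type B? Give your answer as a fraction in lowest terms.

Xiomara's father's ABO genotype from I^B i × I^A i: 1/4 I^A I^B, 1/4 I^A i, 1/4 I^B i, 1/4 i i.
Crossing each possibility with the mother I^B I^B and summing P(type B): 1/4·1/2 + 1/4·1/2 + 1/4·1 + 1/4·1 = 3/4.

3/4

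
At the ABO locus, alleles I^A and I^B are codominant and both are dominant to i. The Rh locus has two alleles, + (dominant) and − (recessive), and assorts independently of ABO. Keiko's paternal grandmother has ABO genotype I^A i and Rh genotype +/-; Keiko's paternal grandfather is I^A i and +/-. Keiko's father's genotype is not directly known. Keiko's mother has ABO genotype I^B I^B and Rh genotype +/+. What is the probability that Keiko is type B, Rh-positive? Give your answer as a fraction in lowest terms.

1/2

Keiko's father's ABO genotype from I^A i × I^A i: 1/4 I^A I^A, 1/2 I^A i, 1/4 i i.
Crossing each possibility with the mother I^B I^B and summing P(type B): 1/4·0 + 1/2·1/2 + 1/4·1 = 1/2.
Similarly for Rh via the father's Rh distribution: P(Rh+) = 1.
Independent loci: 1/2 × 1 = 1/2.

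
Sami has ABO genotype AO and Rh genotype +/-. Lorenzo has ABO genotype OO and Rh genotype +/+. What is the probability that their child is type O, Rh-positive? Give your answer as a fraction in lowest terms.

ABO cross AO × OO → offspring phenotypes: 1/2 O, 1/2 A.
Rh cross +/- × +/+ → 1 Rh+.
Independent loci: P(type O, Rh-positive) = 1/2 × 1 = 1/2.

1/2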